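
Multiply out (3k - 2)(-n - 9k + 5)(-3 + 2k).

(3k - 2)(-n - 9k + 5)(-3 + 2k)
= (-3kn - 27k^2 + 15k + 2n + 18k - 10)(-3 + 2k)    [distributive law]
= (-3kn - 27k^2 + 33k + 2n - 10)(-3 + 2k)    [combine like terms]
= 9kn - 6k^2n + 81k^2 - 54k^3 - 99k + 66k^2 - 6n + 4kn + 30 - 20k    [distributive law]
= 13kn - 6k^2n + 147k^2 - 54k^3 - 119k - 6n + 30    [combine like terms]

13kn - 6k^2n + 147k^2 - 54k^3 - 119k - 6n + 30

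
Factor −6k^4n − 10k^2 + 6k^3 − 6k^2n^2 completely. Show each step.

2k^2(−3k^2n − 5 + 3k − 3n^2)

−6k^4n − 10k^2 + 6k^3 − 6k^2n^2
= 2(−3k^4n − 5k^2 + 3k^3 − 3k^2n^2)    [factor out 2]
= 2k^2(−3k^2n − 5 + 3k − 3n^2)    [factor out k^2]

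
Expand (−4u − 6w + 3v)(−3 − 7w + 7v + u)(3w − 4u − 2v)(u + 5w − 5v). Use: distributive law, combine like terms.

(−4u − 6w + 3v)(−3 − 7w + 7v + u)(3w − 4u − 2v)(u + 5w − 5v)
= (12u + 28uw − 28uv − 4u^2 + 18w + 42w^2 − 42vw − 6uw − 9v − 21vw + 21v^2 + 3uv)(3w − 4u − 2v)(u + 5w − 5v)    [distributive law]
= (12u + 22uw − 25uv − 4u^2 + 18w + 42w^2 − 63vw − 9v + 21v^2)(3w − 4u − 2v)(u + 5w − 5v)    [combine like terms]
= (36uw − 48u^2 − 24uv + 66uw^2 − 88u^2w − 44uvw − 75uvw + 100u^2v + 50uv^2 − 12u^2w + 16u^3 + 8u^2v + 54w^2 − 72uw − 36vw + 126w^3 − 168uw^2 − 84vw^2 − 189vw^2 + 252uvw + 126v^2w − 27vw + 36uv + 18v^2 + 63v^2w − 84uv^2 − 42v^3)(u + 5w − 5v)    [distributive law]
= (−36uw − 48u^2 + 12uv − 102uw^2 − 100u^2w + 133uvw + 108u^2v − 34uv^2 + 16u^3 + 54w^2 − 63vw + 126w^3 − 273vw^2 + 189v^2w + 18v^2 − 42v^3)(u + 5w − 5v)    [combine like terms]
= −36u^2w − 180uw^2 + 180uvw − 48u^3 − 240u^2w + 240u^2v + 12u^2v + 60uvw − 60uv^2 − 102u^2w^2 − 510uw^3 + 510uvw^2 − 100u^3w − 500u^2w^2 + 500u^2vw + 133u^2vw + 665uvw^2 − 665uv^2w + 108u^3v + 540u^2vw − 540u^2v^2 − 34u^2v^2 − 170uv^2w + 170uv^3 + 16u^4 + 80u^3w − 80u^3v + 54uw^2 + 270w^3 − 270vw^2 − 63uvw − 315vw^2 + 315v^2w + 126uw^3 + 630w^4 − 630vw^3 − 273uvw^2 − 1365vw^3 + 1365v^2w^2 + 189uv^2w + 945v^2w^2 − 945v^3w + 18uv^2 + 90v^2w − 90v^3 − 42uv^3 − 210v^3w + 210v^4    [distributive law]
= −276u^2w − 126uw^2 + 177uvw − 48u^3 + 252u^2v − 42uv^2 − 602u^2w^2 − 384uw^3 + 902uvw^2 − 20u^3w + 1173u^2vw − 646uv^2w + 28u^3v − 574u^2v^2 + 128uv^3 + 16u^4 + 270w^3 − 585vw^2 + 405v^2w + 630w^4 − 1995vw^3 + 2310v^2w^2 − 1155v^3w − 90v^3 + 210v^4    [combine like terms]

−276u^2w − 126uw^2 + 177uvw − 48u^3 + 252u^2v − 42uv^2 − 602u^2w^2 − 384uw^3 + 902uvw^2 − 20u^3w + 1173u^2vw − 646uv^2w + 28u^3v − 574u^2v^2 + 128uv^3 + 16u^4 + 270w^3 − 585vw^2 + 405v^2w + 630w^4 − 1995vw^3 + 2310v^2w^2 − 1155v^3w − 90v^3 + 210v^4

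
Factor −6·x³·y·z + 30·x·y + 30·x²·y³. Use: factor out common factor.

−6·x³·y·z + 30·x·y + 30·x²·y³
= 6(−x³·y·z + 5·x·y + 5·x²·y³)    [factor out 6]
= 6·x·y(−x²·z + 5 + 5·x·y²)    [factor out x·y]

6·x·y(−x²·z + 5 + 5·x·y²)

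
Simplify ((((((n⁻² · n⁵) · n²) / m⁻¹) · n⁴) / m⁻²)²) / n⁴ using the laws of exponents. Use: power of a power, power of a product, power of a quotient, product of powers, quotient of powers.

((((((n⁻² · n⁵) · n²) / m⁻¹) · n⁴) / m⁻²)²) / n⁴
= ((((((n⁻² · n⁵) · n²) / m⁻¹) · n⁴)²) / ((m⁻²)²)) / n⁴    [power of a quotient]
= ((((((n⁻² · n⁵) · n²) / m⁻¹)²) · ((n⁴)²)) / ((m⁻²)²)) / n⁴    [power of a product]
= ((((((n⁻² · n⁵) · n²)²) / ((m⁻¹)²)) · ((n⁴)²)) / ((m⁻²)²)) / n⁴    [power of a quotient]
= ((((((n⁻² · n⁵)²) · ((n²)²)) / ((m⁻¹)²)) · ((n⁴)²)) / ((m⁻²)²)) / n⁴    [power of a product]
= (((((((n⁻²)²) · ((n⁵)²)) · ((n²)²)) / ((m⁻¹)²)) · ((n⁴)²)) / ((m⁻²)²)) / n⁴    [power of a product]
= (((((n⁻⁴ · ((n⁵)²)) · ((n²)²)) / ((m⁻¹)²)) · ((n⁴)²)) / ((m⁻²)²)) / n⁴    [power of a power]
= (((((n⁻⁴ · n¹⁰) · ((n²)²)) / ((m⁻¹)²)) · ((n⁴)²)) / ((m⁻²)²)) / n⁴    [power of a power]
= ((((n⁶ · ((n²)²)) / ((m⁻¹)²)) · ((n⁴)²)) / ((m⁻²)²)) / n⁴    [product of powers]
= ((((n⁶ · n⁴) / ((m⁻¹)²)) · ((n⁴)²)) / ((m⁻²)²)) / n⁴    [power of a power]
= (((n¹⁰ / ((m⁻¹)²)) · ((n⁴)²)) / ((m⁻²)²)) / n⁴    [product of powers]
= (((n¹⁰ / m⁻²) · ((n⁴)²)) / ((m⁻²)²)) / n⁴    [power of a power]
= (((n¹⁰ / m⁻²) · n⁸) / ((m⁻²)²)) / n⁴    [power of a power]
= (((n¹⁰ / m⁻²) · n⁸) / m⁻⁴) / n⁴    [power of a power]
= m⁶n¹⁴    [quotient of powers; product of powers]

m⁶n¹⁴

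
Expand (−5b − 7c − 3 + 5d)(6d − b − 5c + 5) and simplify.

−35bd + 5b^2 + 32bc − 22b − 67cd + 35c^2 − 20c + 7d − 15 + 30d^2

(−5b − 7c − 3 + 5d)(6d − b − 5c + 5)
= −30bd + 5b^2 + 25bc − 25b − 42cd + 7bc + 35c^2 − 35c − 18d + 3b + 15c − 15 + 30d^2 − 5bd − 25cd + 25d    [distributive law]
= −35bd + 5b^2 + 32bc − 22b − 67cd + 35c^2 − 20c + 7d − 15 + 30d^2    [combine like terms]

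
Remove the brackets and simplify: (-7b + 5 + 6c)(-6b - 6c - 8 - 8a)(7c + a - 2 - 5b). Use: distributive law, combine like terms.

264b²c - 238ab² - 214b² - 210b³ + 222bc² + 638abc + 560bc + 114ab + 148b + 56a²b - 474c² - 262ac - 124c + 40a + 80 - 40a² - 252c³ - 372ac² - 48a²c

(-7b + 5 + 6c)(-6b - 6c - 8 - 8a)(7c + a - 2 - 5b)
= (42b² + 42bc + 56b + 56ab - 30b - 30c - 40 - 40a - 36bc - 36c² - 48c - 48ac)(7c + a - 2 - 5b)    [distributive law]
= (42b² + 6bc + 26b + 56ab - 78c - 40 - 40a - 36c² - 48ac)(7c + a - 2 - 5b)    [combine like terms]
= 294b²c + 42ab² - 84b² - 210b³ + 42bc² + 6abc - 12bc - 30b²c + 182bc + 26ab - 52b - 130b² + 392abc + 56a²b - 112ab - 280ab² - 546c² - 78ac + 156c + 390bc - 280c - 40a + 80 + 200b - 280ac - 40a² + 80a + 200ab - 252c³ - 36ac² + 72c² + 180bc² - 336ac² - 48a²c + 96ac + 240abc    [distributive law]
= 264b²c - 238ab² - 214b² - 210b³ + 222bc² + 638abc + 560bc + 114ab + 148b + 56a²b - 474c² - 262ac - 124c + 40a + 80 - 40a² - 252c³ - 372ac² - 48a²c    [combine like terms]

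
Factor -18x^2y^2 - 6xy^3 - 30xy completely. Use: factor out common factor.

-18x^2y^2 - 6xy^3 - 30xy
= 6(-3x^2y^2 - xy^3 - 5xy)    [factor out 6]
= 6xy(-3xy - y^2 - 5)    [factor out xy]

6xy(-3xy - y^2 - 5)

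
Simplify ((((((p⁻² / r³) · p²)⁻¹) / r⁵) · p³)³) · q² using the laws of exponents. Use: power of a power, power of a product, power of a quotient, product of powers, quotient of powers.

((((((p⁻² / r³) · p²)⁻¹) / r⁵) · p³)³) · q²
= ((((((p⁻² / r³) · p²)⁻¹) / r⁵)³) · ((p³)³)) · q²    [power of a product]
= ((((((p⁻² / r³) · p²)⁻¹)³) / ((r⁵)³)) · ((p³)³)) · q²    [power of a quotient]
= (((((p⁻² / r³) · p²)⁻³) / ((r⁵)³)) · ((p³)³)) · q²    [power of a power]
= (((((p⁻² / r³)⁻³) · ((p²)⁻³)) / ((r⁵)³)) · ((p³)³)) · q²    [power of a product]
= ((((((p⁻²)⁻³) / ((r³)⁻³)) · ((p²)⁻³)) / ((r⁵)³)) · ((p³)³)) · q²    [power of a quotient]
= ((((p⁶ / ((r³)⁻³)) · ((p²)⁻³)) / ((r⁵)³)) · ((p³)³)) · q²    [power of a power]
= ((((p⁶ / r⁻⁹) · ((p²)⁻³)) / ((r⁵)³)) · ((p³)³)) · q²    [power of a power]
= ((((p⁶ / r⁻⁹) · p⁻⁶) / ((r⁵)³)) · ((p³)³)) · q²    [power of a power]
= ((((p⁶ / r⁻⁹) · p⁻⁶) / r¹⁵) · ((p³)³)) · q²    [power of a power]
= ((((p⁶ / r⁻⁹) · p⁻⁶) / r¹⁵) · p⁹) · q²    [power of a power]
= p⁹q²r⁻⁶    [quotient of powers; product of powers]

p⁹q²r⁻⁶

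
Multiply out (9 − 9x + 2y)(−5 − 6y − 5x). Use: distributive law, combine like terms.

−45 − 64y + 44xy + 45x^2 − 12y^2

(9 − 9x + 2y)(−5 − 6y − 5x)
= −45 − 54y − 45x + 45x + 54xy + 45x^2 − 10y − 12y^2 − 10xy    [distributive law]
= −45 − 64y + 44xy + 45x^2 − 12y^2    [combine like terms]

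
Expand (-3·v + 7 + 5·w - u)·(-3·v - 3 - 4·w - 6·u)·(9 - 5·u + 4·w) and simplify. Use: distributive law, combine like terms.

81·v² - 45·u·v² + 36·v²·w - 108·v + 249·u·v - 75·v·w + 99·u·v·w - 12·v·w² - 105·u²·v - 189 - 246·u - 471·w - 175·u·w - 352·w² + 249·u² - 4·u·w² - 80·w³ + 154·u²·w - 30·u³

(-3·v + 7 + 5·w - u)·(-3·v - 3 - 4·w - 6·u)·(9 - 5·u + 4·w)
= (9·v² + 9·v + 12·v·w + 18·u·v - 21·v - 21 - 28·w - 42·u - 15·v·w - 15·w - 20·w² - 30·u·w + 3·u·v + 3·u + 4·u·w + 6·u²)·(9 - 5·u + 4·w)    [distributive law]
= (9·v² - 12·v - 3·v·w + 21·u·v - 21 - 43·w - 39·u - 20·w² - 26·u·w + 6·u²)·(9 - 5·u + 4·w)    [combine like terms]
= 81·v² - 45·u·v² + 36·v²·w - 108·v + 60·u·v - 48·v·w - 27·v·w + 15·u·v·w - 12·v·w² + 189·u·v - 105·u²·v + 84·u·v·w - 189 + 105·u - 84·w - 387·w + 215·u·w - 172·w² - 351·u + 195·u² - 156·u·w - 180·w² + 100·u·w² - 80·w³ - 234·u·w + 130·u²·w - 104·u·w² + 54·u² - 30·u³ + 24·u²·w    [distributive law]
= 81·v² - 45·u·v² + 36·v²·w - 108·v + 249·u·v - 75·v·w + 99·u·v·w - 12·v·w² - 105·u²·v - 189 - 246·u - 471·w - 175·u·w - 352·w² + 249·u² - 4·u·w² - 80·w³ + 154·u²·w - 30·u³    [combine like terms]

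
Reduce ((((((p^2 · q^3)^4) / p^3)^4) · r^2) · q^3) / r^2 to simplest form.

p^20·q^51

((((((p^2 · q^3)^4) / p^3)^4) · r^2) · q^3) / r^2
= ((((((p^2 · q^3)^4)^4) / ((p^3)^4)) · r^2) · q^3) / r^2    [power of a quotient]
= (((((p^2 · q^3)^16) / ((p^3)^4)) · r^2) · q^3) / r^2    [power of a power]
= ((((((p^2)^16) · ((q^3)^16)) / ((p^3)^4)) · r^2) · q^3) / r^2    [power of a product]
= ((((p^32 · ((q^3)^16)) / ((p^3)^4)) · r^2) · q^3) / r^2    [power of a power]
= ((((p^32 · q^48) / ((p^3)^4)) · r^2) · q^3) / r^2    [power of a power]
= ((((p^32 · q^48) / p^12) · r^2) · q^3) / r^2    [power of a power]
= p^20·q^51    [quotient of powers; product of powers]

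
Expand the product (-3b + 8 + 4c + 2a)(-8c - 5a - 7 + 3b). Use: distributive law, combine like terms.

(-3b + 8 + 4c + 2a)(-8c - 5a - 7 + 3b)
= 24bc + 15ab + 21b - 9b² - 64c - 40a - 56 + 24b - 32c² - 20ac - 28c + 12bc - 16ac - 10a² - 14a + 6ab    [distributive law]
= 36bc + 21ab + 45b - 9b² - 92c - 54a - 56 - 32c² - 36ac - 10a²    [combine like terms]

36bc + 21ab + 45b - 9b² - 92c - 54a - 56 - 32c² - 36ac - 10a²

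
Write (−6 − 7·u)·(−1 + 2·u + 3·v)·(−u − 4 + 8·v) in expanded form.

14·u − 24 + 120·v + 61·u² + 62·u·v − 144·v² + 14·u³ − 91·u²·v − 168·u·v²

(−6 − 7·u)·(−1 + 2·u + 3·v)·(−u − 4 + 8·v)
= (6 − 12·u − 18·v + 7·u − 14·u² − 21·u·v)·(−u − 4 + 8·v)    [distributive law]
= (6 − 5·u − 18·v − 14·u² − 21·u·v)·(−u − 4 + 8·v)    [combine like terms]
= −6·u − 24 + 48·v + 5·u² + 20·u − 40·u·v + 18·u·v + 72·v − 144·v² + 14·u³ + 56·u² − 112·u²·v + 21·u²·v + 84·u·v − 168·u·v²    [distributive law]
= 14·u − 24 + 120·v + 61·u² + 62·u·v − 144·v² + 14·u³ − 91·u²·v − 168·u·v²    [combine like terms]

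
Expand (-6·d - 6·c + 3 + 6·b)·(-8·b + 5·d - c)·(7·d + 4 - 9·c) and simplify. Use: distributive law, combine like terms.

546·b·d² + 144·b·d - 408·b·c·d - 210·d³ - 15·d² + 102·c·d² - 252·c·d + 258·c²·d + 384·b·c - 378·b·c² + 51·c² - 54·c³ - 96·b + 60·d - 12·c - 336·b²·d - 192·b² + 432·b²·c

(-6·d - 6·c + 3 + 6·b)·(-8·b + 5·d - c)·(7·d + 4 - 9·c)
= (48·b·d - 30·d² + 6·c·d + 48·b·c - 30·c·d + 6·c² - 24·b + 15·d - 3·c - 48·b² + 30·b·d - 6·b·c)·(7·d + 4 - 9·c)    [distributive law]
= (78·b·d - 30·d² - 24·c·d + 42·b·c + 6·c² - 24·b + 15·d - 3·c - 48·b²)·(7·d + 4 - 9·c)    [combine like terms]
= 546·b·d² + 312·b·d - 702·b·c·d - 210·d³ - 120·d² + 270·c·d² - 168·c·d² - 96·c·d + 216·c²·d + 294·b·c·d + 168·b·c - 378·b·c² + 42·c²·d + 24·c² - 54·c³ - 168·b·d - 96·b + 216·b·c + 105·d² + 60·d - 135·c·d - 21·c·d - 12·c + 27·c² - 336·b²·d - 192·b² + 432·b²·c    [distributive law]
= 546·b·d² + 144·b·d - 408·b·c·d - 210·d³ - 15·d² + 102·c·d² - 252·c·d + 258·c²·d + 384·b·c - 378·b·c² + 51·c² - 54·c³ - 96·b + 60·d - 12·c - 336·b²·d - 192·b² + 432·b²·c    [combine like terms]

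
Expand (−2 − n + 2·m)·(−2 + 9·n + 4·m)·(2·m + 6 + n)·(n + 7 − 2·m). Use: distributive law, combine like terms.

(−2 − n + 2·m)·(−2 + 9·n + 4·m)·(2·m + 6 + n)·(n + 7 − 2·m)
= (4 − 18·n − 8·m + 2·n − 9·n^2 − 4·m·n − 4·m + 18·m·n + 8·m^2)·(2·m + 6 + n)·(n + 7 − 2·m)    [distributive law]
= (4 − 16·n − 12·m − 9·n^2 + 14·m·n + 8·m^2)·(2·m + 6 + n)·(n + 7 − 2·m)    [combine like terms]
= (8·m + 24 + 4·n − 32·m·n − 96·n − 16·n^2 − 24·m^2 − 72·m − 12·m·n − 18·m·n^2 − 54·n^2 − 9·n^3 + 28·m^2·n + 84·m·n + 14·m·n^2 + 16·m^3 + 48·m^2 + 8·m^2·n)·(n + 7 − 2·m)    [distributive law]
= (−64·m + 24 − 92·n + 40·m·n − 70·n^2 + 24·m^2 − 4·m·n^2 − 9·n^3 + 36·m^2·n + 16·m^3)·(n + 7 − 2·m)    [combine like terms]
= −64·m·n − 448·m + 128·m^2 + 24·n + 168 − 48·m − 92·n^2 − 644·n + 184·m·n + 40·m·n^2 + 280·m·n − 80·m^2·n − 70·n^3 − 490·n^2 + 140·m·n^2 + 24·m^2·n + 168·m^2 − 48·m^3 − 4·m·n^3 − 28·m·n^2 + 8·m^2·n^2 − 9·n^4 − 63·n^3 + 18·m·n^3 + 36·m^2·n^2 + 252·m^2·n − 72·m^3·n + 16·m^3·n + 112·m^3 − 32·m^4    [distributive law]
= 400·m·n − 496·m + 296·m^2 − 620·n + 168 − 582·n^2 + 152·m·n^2 + 196·m^2·n − 133·n^3 + 64·m^3 + 14·m·n^3 + 44·m^2·n^2 − 9·n^4 − 56·m^3·n − 32·m^4    [combine like terms]

400·m·n − 496·m + 296·m^2 − 620·n + 168 − 582·n^2 + 152·m·n^2 + 196·m^2·n − 133·n^3 + 64·m^3 + 14·m·n^3 + 44·m^2·n^2 − 9·n^4 − 56·m^3·n − 32·m^4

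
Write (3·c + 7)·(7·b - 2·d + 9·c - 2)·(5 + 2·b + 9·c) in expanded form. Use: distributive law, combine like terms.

660·b·c + 42·b^2·c + 243·b·c^2 - 156·c·d - 12·b·c·d - 54·c^2·d + 648·c^2 + 243·c^3 + 159·c + 217·b + 98·b^2 - 70·d - 28·b·d - 70

(3·c + 7)·(7·b - 2·d + 9·c - 2)·(5 + 2·b + 9·c)
= (21·b·c - 6·c·d + 27·c^2 - 6·c + 49·b - 14·d + 63·c - 14)·(5 + 2·b + 9·c)    [distributive law]
= (21·b·c - 6·c·d + 27·c^2 + 57·c + 49·b - 14·d - 14)·(5 + 2·b + 9·c)    [combine like terms]
= 105·b·c + 42·b^2·c + 189·b·c^2 - 30·c·d - 12·b·c·d - 54·c^2·d + 135·c^2 + 54·b·c^2 + 243·c^3 + 285·c + 114·b·c + 513·c^2 + 245·b + 98·b^2 + 441·b·c - 70·d - 28·b·d - 126·c·d - 70 - 28·b - 126·c    [distributive law]
= 660·b·c + 42·b^2·c + 243·b·c^2 - 156·c·d - 12·b·c·d - 54·c^2·d + 648·c^2 + 243·c^3 + 159·c + 217·b + 98·b^2 - 70·d - 28·b·d - 70    [combine like terms]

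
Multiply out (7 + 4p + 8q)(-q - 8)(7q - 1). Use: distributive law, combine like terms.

(7 + 4p + 8q)(-q - 8)(7q - 1)
= (-7q - 56 - 4pq - 32p - 8q^2 - 64q)(7q - 1)    [distributive law]
= (-71q - 56 - 4pq - 32p - 8q^2)(7q - 1)    [combine like terms]
= -497q^2 + 71q - 392q + 56 - 28pq^2 + 4pq - 224pq + 32p - 56q^3 + 8q^2    [distributive law]
= -489q^2 - 321q + 56 - 28pq^2 - 220pq + 32p - 56q^3    [combine like terms]

-489q^2 - 321q + 56 - 28pq^2 - 220pq + 32p - 56q^3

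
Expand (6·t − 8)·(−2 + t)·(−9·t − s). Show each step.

(6·t − 8)·(−2 + t)·(−9·t − s)
= (−12·t + 6·t² + 16 − 8·t)·(−9·t − s)    [distributive law]
= (−20·t + 6·t² + 16)·(−9·t − s)    [combine like terms]
= 180·t² + 20·s·t − 54·t³ − 6·s·t² − 144·t − 16·s    [distributive law]

180·t² + 20·s·t − 54·t³ − 6·s·t² − 144·t − 16·s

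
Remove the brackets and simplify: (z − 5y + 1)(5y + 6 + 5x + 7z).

−30yz + 13z + 5xz + 7z^2 − 25y^2 − 25y − 25xy + 6 + 5x

(z − 5y + 1)(5y + 6 + 5x + 7z)
= 5yz + 6z + 5xz + 7z^2 − 25y^2 − 30y − 25xy − 35yz + 5y + 6 + 5x + 7z    [distributive law]
= −30yz + 13z + 5xz + 7z^2 − 25y^2 − 25y − 25xy + 6 + 5x    [combine like terms]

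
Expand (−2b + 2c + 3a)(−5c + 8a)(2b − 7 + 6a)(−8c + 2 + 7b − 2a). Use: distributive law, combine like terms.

−300b^2c^2 − 450b^2c + 140b^3c + 650ab^2c + 1010bc^2 − 140bc − 681abc − 876abc^2 + 302a^2bc + 720ab^2 − 224ab^3 − 272a^2b^2 + 224ab − 1496a^2b + 1104a^3b + 160bc^3 − 560c^3 + 140c^2 − 204ac^2 + 480ac^3 + 72a^2c^2 − 14ac + 1370a^2c − 1164a^3c − 336a^2 + 624a^3 − 288a^4

(−2b + 2c + 3a)(−5c + 8a)(2b − 7 + 6a)(−8c + 2 + 7b − 2a)
= (10bc − 16ab − 10c^2 + 16ac − 15ac + 24a^2)(2b − 7 + 6a)(−8c + 2 + 7b − 2a)    [distributive law]
= (10bc − 16ab − 10c^2 + ac + 24a^2)(2b − 7 + 6a)(−8c + 2 + 7b − 2a)    [combine like terms]
= (20b^2c − 70bc + 60abc − 32ab^2 + 112ab − 96a^2b − 20bc^2 + 70c^2 − 60ac^2 + 2abc − 7ac + 6a^2c + 48a^2b − 168a^2 + 144a^3)(−8c + 2 + 7b − 2a)    [distributive law]
= (20b^2c − 70bc + 62abc − 32ab^2 + 112ab − 48a^2b − 20bc^2 + 70c^2 − 60ac^2 − 7ac + 6a^2c − 168a^2 + 144a^3)(−8c + 2 + 7b − 2a)    [combine like terms]
= −160b^2c^2 + 40b^2c + 140b^3c − 40ab^2c + 560bc^2 − 140bc − 490b^2c + 140abc − 496abc^2 + 124abc + 434ab^2c − 124a^2bc + 256ab^2c − 64ab^2 − 224ab^3 + 64a^2b^2 − 896abc + 224ab + 784ab^2 − 224a^2b + 384a^2bc − 96a^2b − 336a^2b^2 + 96a^3b + 160bc^3 − 40bc^2 − 140b^2c^2 + 40abc^2 − 560c^3 + 140c^2 + 490bc^2 − 140ac^2 + 480ac^3 − 120ac^2 − 420abc^2 + 120a^2c^2 + 56ac^2 − 14ac − 49abc + 14a^2c − 48a^2c^2 + 12a^2c + 42a^2bc − 12a^3c + 1344a^2c − 336a^2 − 1176a^2b + 336a^3 − 1152a^3c + 288a^3 + 1008a^3b − 288a^4    [distributive law]
= −300b^2c^2 − 450b^2c + 140b^3c + 650ab^2c + 1010bc^2 − 140bc − 681abc − 876abc^2 + 302a^2bc + 720ab^2 − 224ab^3 − 272a^2b^2 + 224ab − 1496a^2b + 1104a^3b + 160bc^3 − 560c^3 + 140c^2 − 204ac^2 + 480ac^3 + 72a^2c^2 − 14ac + 1370a^2c − 1164a^3c − 336a^2 + 624a^3 − 288a^4    [combine like terms]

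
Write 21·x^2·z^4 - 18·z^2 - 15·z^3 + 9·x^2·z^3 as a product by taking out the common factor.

3·z^2(7·x^2·z^2 - 6 - 5·z + 3·x^2·z)

21·x^2·z^4 - 18·z^2 - 15·z^3 + 9·x^2·z^3
= 3(7·x^2·z^4 - 6·z^2 - 5·z^3 + 3·x^2·z^3)    [factor out 3]
= 3·z^2(7·x^2·z^2 - 6 - 5·z + 3·x^2·z)    [factor out z^2]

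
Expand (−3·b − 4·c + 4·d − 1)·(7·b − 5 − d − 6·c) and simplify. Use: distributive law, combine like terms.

(−3·b − 4·c + 4·d − 1)·(7·b − 5 − d − 6·c)
= −21·b^2 + 15·b + 3·b·d + 18·b·c − 28·b·c + 20·c + 4·c·d + 24·c^2 + 28·b·d − 20·d − 4·d^2 − 24·c·d − 7·b + 5 + d + 6·c    [distributive law]
= −21·b^2 + 8·b + 31·b·d − 10·b·c + 26·c − 20·c·d + 24·c^2 − 19·d − 4·d^2 + 5    [combine like terms]

−21·b^2 + 8·b + 31·b·d − 10·b·c + 26·c − 20·c·d + 24·c^2 − 19·d − 4·d^2 + 5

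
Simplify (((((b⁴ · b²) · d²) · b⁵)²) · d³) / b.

b²¹·d⁷

(((((b⁴ · b²) · d²) · b⁵)²) · d³) / b
= (((((b⁴ · b²) · d²)²) · ((b⁵)²)) · d³) / b    [power of a product]
= (((((b⁴ · b²)²) · ((d²)²)) · ((b⁵)²)) · d³) / b    [power of a product]
= ((((((b⁴)²) · ((b²)²)) · ((d²)²)) · ((b⁵)²)) · d³) / b    [power of a product]
= ((((b⁸ · ((b²)²)) · ((d²)²)) · ((b⁵)²)) · d³) / b    [power of a power]
= ((((b⁸ · b⁴) · ((d²)²)) · ((b⁵)²)) · d³) / b    [power of a power]
= (((b¹² · ((d²)²)) · ((b⁵)²)) · d³) / b    [product of powers]
= (((b¹² · d⁴) · ((b⁵)²)) · d³) / b    [power of a power]
= (((b¹² · d⁴) · b¹⁰) · d³) / b    [power of a power]
= b²¹·d⁷    [quotient of powers; product of powers]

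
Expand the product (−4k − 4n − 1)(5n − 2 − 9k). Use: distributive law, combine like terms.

(−4k − 4n − 1)(5n − 2 − 9k)
= −20kn + 8k + 36k^2 − 20n^2 + 8n + 36kn − 5n + 2 + 9k    [distributive law]
= 16kn + 17k + 36k^2 − 20n^2 + 3n + 2    [combine like terms]

16kn + 17k + 36k^2 − 20n^2 + 3n + 2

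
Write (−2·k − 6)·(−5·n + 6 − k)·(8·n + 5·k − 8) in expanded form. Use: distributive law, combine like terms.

80·k·n² + 66·k²·n + 22·k·n − 46·k² − 132·k + 10·k³ + 240·n² − 528·n + 288

(−2·k − 6)·(−5·n + 6 − k)·(8·n + 5·k − 8)
= (10·k·n − 12·k + 2·k² + 30·n − 36 + 6·k)·(8·n + 5·k − 8)    [distributive law]
= (10·k·n − 6·k + 2·k² + 30·n − 36)·(8·n + 5·k − 8)    [combine like terms]
= 80·k·n² + 50·k²·n − 80·k·n − 48·k·n − 30·k² + 48·k + 16·k²·n + 10·k³ − 16·k² + 240·n² + 150·k·n − 240·n − 288·n − 180·k + 288    [distributive law]
= 80·k·n² + 66·k²·n + 22·k·n − 46·k² − 132·k + 10·k³ + 240·n² − 528·n + 288    [combine like terms]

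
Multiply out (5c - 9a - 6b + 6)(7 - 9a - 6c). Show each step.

-c + 9ac - 30c^2 - 117a + 81a^2 - 42b + 54ab + 36bc + 42

(5c - 9a - 6b + 6)(7 - 9a - 6c)
= 35c - 45ac - 30c^2 - 63a + 81a^2 + 54ac - 42b + 54ab + 36bc + 42 - 54a - 36c    [distributive law]
= -c + 9ac - 30c^2 - 117a + 81a^2 - 42b + 54ab + 36bc + 42    [combine like terms]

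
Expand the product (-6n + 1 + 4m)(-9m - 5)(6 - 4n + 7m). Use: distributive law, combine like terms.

650mn - 216mn^2 + 522m^2n + 200n - 120n^2 - 209m - 419m^2 - 30 - 252m^3

(-6n + 1 + 4m)(-9m - 5)(6 - 4n + 7m)
= (54mn + 30n - 9m - 5 - 36m^2 - 20m)(6 - 4n + 7m)    [distributive law]
= (54mn + 30n - 29m - 5 - 36m^2)(6 - 4n + 7m)    [combine like terms]
= 324mn - 216mn^2 + 378m^2n + 180n - 120n^2 + 210mn - 174m + 116mn - 203m^2 - 30 + 20n - 35m - 216m^2 + 144m^2n - 252m^3    [distributive law]
= 650mn - 216mn^2 + 522m^2n + 200n - 120n^2 - 209m - 419m^2 - 30 - 252m^3    [combine like terms]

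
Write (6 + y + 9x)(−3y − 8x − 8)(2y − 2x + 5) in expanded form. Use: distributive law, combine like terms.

−67y² − 363xy − 226y − 120x² − 504x − 240 − 6y³ − 64xy² − 74x²y + 144x³

(6 + y + 9x)(−3y − 8x − 8)(2y − 2x + 5)
= (−18y − 48x − 48 − 3y² − 8xy − 8y − 27xy − 72x² − 72x)(2y − 2x + 5)    [distributive law]
= (−26y − 120x − 48 − 3y² − 35xy − 72x²)(2y − 2x + 5)    [combine like terms]
= −52y² + 52xy − 130y − 240xy + 240x² − 600x − 96y + 96x − 240 − 6y³ + 6xy² − 15y² − 70xy² + 70x²y − 175xy − 144x²y + 144x³ − 360x²    [distributive law]
= −67y² − 363xy − 226y − 120x² − 504x − 240 − 6y³ − 64xy² − 74x²y + 144x³    [combine like terms]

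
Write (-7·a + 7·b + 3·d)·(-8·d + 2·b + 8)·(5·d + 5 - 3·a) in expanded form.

(-7·a + 7·b + 3·d)·(-8·d + 2·b + 8)·(5·d + 5 - 3·a)
= (56·a·d - 14·a·b - 56·a - 56·b·d + 14·b^2 + 56·b - 24·d^2 + 6·b·d + 24·d)·(5·d + 5 - 3·a)    [distributive law]
= (56·a·d - 14·a·b - 56·a - 50·b·d + 14·b^2 + 56·b - 24·d^2 + 24·d)·(5·d + 5 - 3·a)    [combine like terms]
= 280·a·d^2 + 280·a·d - 168·a^2·d - 70·a·b·d - 70·a·b + 42·a^2·b - 280·a·d - 280·a + 168·a^2 - 250·b·d^2 - 250·b·d + 150·a·b·d + 70·b^2·d + 70·b^2 - 42·a·b^2 + 280·b·d + 280·b - 168·a·b - 120·d^3 - 120·d^2 + 72·a·d^2 + 120·d^2 + 120·d - 72·a·d    [distributive law]
= 352·a·d^2 - 72·a·d - 168·a^2·d + 80·a·b·d - 238·a·b + 42·a^2·b - 280·a + 168·a^2 - 250·b·d^2 + 30·b·d + 70·b^2·d + 70·b^2 - 42·a·b^2 + 280·b - 120·d^3 + 120·d    [combine like terms]

352·a·d^2 - 72·a·d - 168·a^2·d + 80·a·b·d - 238·a·b + 42·a^2·b - 280·a + 168·a^2 - 250·b·d^2 + 30·b·d + 70·b^2·d + 70·b^2 - 42·a·b^2 + 280·b - 120·d^3 + 120·d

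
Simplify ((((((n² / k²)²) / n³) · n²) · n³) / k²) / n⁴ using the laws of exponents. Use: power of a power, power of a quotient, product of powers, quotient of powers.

k⁻⁶n²

((((((n² / k²)²) / n³) · n²) · n³) / k²) / n⁴
= (((((((n²)²) / ((k²)²)) / n³) · n²) · n³) / k²) / n⁴    [power of a quotient]
= (((((n⁴ / ((k²)²)) / n³) · n²) · n³) / k²) / n⁴    [power of a power]
= (((((n⁴ / k⁴) / n³) · n²) · n³) / k²) / n⁴    [power of a power]
= k⁻⁶n²    [quotient of powers; product of powers]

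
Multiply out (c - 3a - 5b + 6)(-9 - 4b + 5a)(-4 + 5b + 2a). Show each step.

36c - 29bc - 38ac - 20b²c + 17abc + 10a²c - 336a + 379ab + 174a² - 25ab² - 101a²b - 30a³ - 354b + 25b² + 100b³ + 216

(c - 3a - 5b + 6)(-9 - 4b + 5a)(-4 + 5b + 2a)
= (-9c - 4bc + 5ac + 27a + 12ab - 15a² + 45b + 20b² - 25ab - 54 - 24b + 30a)(-4 + 5b + 2a)    [distributive law]
= (-9c - 4bc + 5ac + 57a - 13ab - 15a² + 21b + 20b² - 54)(-4 + 5b + 2a)    [combine like terms]
= 36c - 45bc - 18ac + 16bc - 20b²c - 8abc - 20ac + 25abc + 10a²c - 228a + 285ab + 114a² + 52ab - 65ab² - 26a²b + 60a² - 75a²b - 30a³ - 84b + 105b² + 42ab - 80b² + 100b³ + 40ab² + 216 - 270b - 108a    [distributive law]
= 36c - 29bc - 38ac - 20b²c + 17abc + 10a²c - 336a + 379ab + 174a² - 25ab² - 101a²b - 30a³ - 354b + 25b² + 100b³ + 216    [combine like terms]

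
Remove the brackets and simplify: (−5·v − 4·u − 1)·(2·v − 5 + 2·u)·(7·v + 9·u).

(−5·v − 4·u − 1)·(2·v − 5 + 2·u)·(7·v + 9·u)
= (−10·v^2 + 25·v − 10·u·v − 8·u·v + 20·u − 8·u^2 − 2·v + 5 − 2·u)·(7·v + 9·u)    [distributive law]
= (−10·v^2 + 23·v − 18·u·v + 18·u − 8·u^2 + 5)·(7·v + 9·u)    [combine like terms]
= −70·v^3 − 90·u·v^2 + 161·v^2 + 207·u·v − 126·u·v^2 − 162·u^2·v + 126·u·v + 162·u^2 − 56·u^2·v − 72·u^3 + 35·v + 45·u    [distributive law]
= −70·v^3 − 216·u·v^2 + 161·v^2 + 333·u·v − 218·u^2·v + 162·u^2 − 72·u^3 + 35·v + 45·u    [combine like terms]

−70·v^3 − 216·u·v^2 + 161·v^2 + 333·u·v − 218·u^2·v + 162·u^2 − 72·u^3 + 35·v + 45·u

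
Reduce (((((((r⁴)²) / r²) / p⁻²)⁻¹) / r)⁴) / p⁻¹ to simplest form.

(((((((r⁴)²) / r²) / p⁻²)⁻¹) / r)⁴) / p⁻¹
= (((((((r⁴)²) / r²) / p⁻²)⁻¹)⁴) / (r⁴)) / p⁻¹    [power of a quotient]
= ((((((r⁴)²) / r²) / p⁻²)⁻⁴) / (r⁴)) / p⁻¹    [power of a power]
= ((((((r⁴)²) / r²)⁻⁴) / ((p⁻²)⁻⁴)) / (r⁴)) / p⁻¹    [power of a quotient]
= ((((((r⁴)²)⁻⁴) / ((r²)⁻⁴)) / ((p⁻²)⁻⁴)) / (r⁴)) / p⁻¹    [power of a quotient]
= (((((r⁴)⁻⁸) / ((r²)⁻⁴)) / ((p⁻²)⁻⁴)) / (r⁴)) / p⁻¹    [power of a power]
= (((r⁻³² / ((r²)⁻⁴)) / ((p⁻²)⁻⁴)) / (r⁴)) / p⁻¹    [power of a power]
= (((r⁻³² / r⁻⁸) / ((p⁻²)⁻⁴)) / (r⁴)) / p⁻¹    [power of a power]
= ((r⁻²⁴ / ((p⁻²)⁻⁴)) / (r⁴)) / p⁻¹    [quotient of powers]
= ((r⁻²⁴ / p⁸) / (r⁴)) / p⁻¹    [power of a power]
= p⁻⁷r⁻²⁸    [quotient of powers; product of powers]

p⁻⁷r⁻²⁸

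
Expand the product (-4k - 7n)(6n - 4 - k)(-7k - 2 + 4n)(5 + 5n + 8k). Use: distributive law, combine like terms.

-709k^2n + 2483k^2n^2 + 940k^3n - 1098kn + 2208kn^2 - 214kn^3 - 856k^2 - 1100k^3 - 160k - 224k^4 + 700n^2 + 140n^3 - 840n^4 - 280n

(-4k - 7n)(6n - 4 - k)(-7k - 2 + 4n)(5 + 5n + 8k)
= (-24kn + 16k + 4k^2 - 42n^2 + 28n + 7kn)(-7k - 2 + 4n)(5 + 5n + 8k)    [distributive law]
= (-17kn + 16k + 4k^2 - 42n^2 + 28n)(-7k - 2 + 4n)(5 + 5n + 8k)    [combine like terms]
= (119k^2n + 34kn - 68kn^2 - 112k^2 - 32k + 64kn - 28k^3 - 8k^2 + 16k^2n + 294kn^2 + 84n^2 - 168n^3 - 196kn - 56n + 112n^2)(5 + 5n + 8k)    [distributive law]
= (135k^2n - 98kn + 226kn^2 - 120k^2 - 32k - 28k^3 + 196n^2 - 168n^3 - 56n)(5 + 5n + 8k)    [combine like terms]
= 675k^2n + 675k^2n^2 + 1080k^3n - 490kn - 490kn^2 - 784k^2n + 1130kn^2 + 1130kn^3 + 1808k^2n^2 - 600k^2 - 600k^2n - 960k^3 - 160k - 160kn - 256k^2 - 140k^3 - 140k^3n - 224k^4 + 980n^2 + 980n^3 + 1568kn^2 - 840n^3 - 840n^4 - 1344kn^3 - 280n - 280n^2 - 448kn    [distributive law]
= -709k^2n + 2483k^2n^2 + 940k^3n - 1098kn + 2208kn^2 - 214kn^3 - 856k^2 - 1100k^3 - 160k - 224k^4 + 700n^2 + 140n^3 - 840n^4 - 280n    [combine like terms]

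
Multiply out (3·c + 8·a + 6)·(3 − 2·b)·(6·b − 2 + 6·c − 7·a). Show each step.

(3·c + 8·a + 6)·(3 − 2·b)·(6·b − 2 + 6·c − 7·a)
= (9·c − 6·b·c + 24·a − 16·a·b + 18 − 12·b)·(6·b − 2 + 6·c − 7·a)    [distributive law]
= 54·b·c − 18·c + 54·c^2 − 63·a·c − 36·b^2·c + 12·b·c − 36·b·c^2 + 42·a·b·c + 144·a·b − 48·a + 144·a·c − 168·a^2 − 96·a·b^2 + 32·a·b − 96·a·b·c + 112·a^2·b + 108·b − 36 + 108·c − 126·a − 72·b^2 + 24·b − 72·b·c + 84·a·b    [distributive law]
= −6·b·c + 90·c + 54·c^2 + 81·a·c − 36·b^2·c − 36·b·c^2 − 54·a·b·c + 260·a·b − 174·a − 168·a^2 − 96·a·b^2 + 112·a^2·b + 132·b − 36 − 72·b^2    [combine like terms]

−6·b·c + 90·c + 54·c^2 + 81·a·c − 36·b^2·c − 36·b·c^2 − 54·a·b·c + 260·a·b − 174·a − 168·a^2 − 96·a·b^2 + 112·a^2·b + 132·b − 36 − 72·b^2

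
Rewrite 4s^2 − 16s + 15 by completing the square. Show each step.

4s^2 − 16s + 15
= 4(s^2 − 4s) + 15    [factor out 4 from the s-terms]
= 4(s^2 − 4s + 4 − 4) + 15    [add and subtract 4 inside the bracket]
= 4(s − 2)^2 − 16 + 15    [perfect-square identity]
= 4(s − 2)^2 − 1    [combine constants]

4(s − 2)^2 − 1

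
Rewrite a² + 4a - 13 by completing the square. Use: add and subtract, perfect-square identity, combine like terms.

(a + 2)² - 17

a² + 4a - 13
= a² + 4a + 4 - 4 - 13    [add and subtract 4]
= (a + 2)² - 4 - 13    [perfect-square identity]
= (a + 2)² - 17    [combine constants]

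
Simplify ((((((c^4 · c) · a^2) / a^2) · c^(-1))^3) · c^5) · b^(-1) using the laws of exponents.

((((((c^4 · c) · a^2) / a^2) · c^(-1))^3) · c^5) · b^(-1)
= ((((((c^4 · c) · a^2) / a^2)^3) · ((c^(-1))^3)) · c^5) · b^(-1)    [power of a product]
= ((((((c^4 · c) · a^2)^3) / ((a^2)^3)) · ((c^(-1))^3)) · c^5) · b^(-1)    [power of a quotient]
= ((((((c^4 · c)^3) · ((a^2)^3)) / ((a^2)^3)) · ((c^(-1))^3)) · c^5) · b^(-1)    [power of a product]
= (((((((c^4)^3) · (c^3)) · ((a^2)^3)) / ((a^2)^3)) · ((c^(-1))^3)) · c^5) · b^(-1)    [power of a product]
= (((((c^12 · (c^3)) · ((a^2)^3)) / ((a^2)^3)) · ((c^(-1))^3)) · c^5) · b^(-1)    [power of a power]
= ((((c^15 · ((a^2)^3)) / ((a^2)^3)) · ((c^(-1))^3)) · c^5) · b^(-1)    [product of powers]
= ((((c^15 · a^6) / ((a^2)^3)) · ((c^(-1))^3)) · c^5) · b^(-1)    [power of a power]
= ((((c^15 · a^6) / a^6) · ((c^(-1))^3)) · c^5) · b^(-1)    [power of a power]
= ((((c^15 · a^6) / a^6) · c^(-3)) · c^5) · b^(-1)    [power of a power]
= b^(-1)c^17    [quotient of powers; product of powers]

b^(-1)c^17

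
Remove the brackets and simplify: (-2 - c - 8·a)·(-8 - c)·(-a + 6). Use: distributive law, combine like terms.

(-2 - c - 8·a)·(-8 - c)·(-a + 6)
= (16 + 2·c + 8·c + c^2 + 64·a + 8·a·c)·(-a + 6)    [distributive law]
= (16 + 10·c + c^2 + 64·a + 8·a·c)·(-a + 6)    [combine like terms]
= -16·a + 96 - 10·a·c + 60·c - a·c^2 + 6·c^2 - 64·a^2 + 384·a - 8·a^2·c + 48·a·c    [distributive law]
= 368·a + 96 + 38·a·c + 60·c - a·c^2 + 6·c^2 - 64·a^2 - 8·a^2·c    [combine like terms]

368·a + 96 + 38·a·c + 60·c - a·c^2 + 6·c^2 - 64·a^2 - 8·a^2·c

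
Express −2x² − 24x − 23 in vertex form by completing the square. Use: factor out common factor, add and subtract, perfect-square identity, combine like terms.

−2(x + 6)² + 49

−2x² − 24x − 23
= −2(x² + 12x) − 23    [factor out -2 from the x-terms]
= −2(x² + 12x + 36 − 36) − 23    [add and subtract 36 inside the bracket]
= −2(x + 6)² + 72 − 23    [perfect-square identity]
= −2(x + 6)² + 49    [combine constants]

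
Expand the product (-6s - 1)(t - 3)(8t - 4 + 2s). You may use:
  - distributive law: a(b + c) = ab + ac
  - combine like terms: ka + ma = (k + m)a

(-6s - 1)(t - 3)(8t - 4 + 2s)
= (-6st + 18s - t + 3)(8t - 4 + 2s)    [distributive law]
= -48st^2 + 24st - 12s^2t + 144st - 72s + 36s^2 - 8t^2 + 4t - 2st + 24t - 12 + 6s    [distributive law]
= -48st^2 + 166st - 12s^2t - 66s + 36s^2 - 8t^2 + 28t - 12    [combine like terms]

-48st^2 + 166st - 12s^2t - 66s + 36s^2 - 8t^2 + 28t - 12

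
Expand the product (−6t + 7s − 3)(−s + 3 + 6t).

(−6t + 7s − 3)(−s + 3 + 6t)
= 6st − 18t − 36t^2 − 7s^2 + 21s + 42st + 3s − 9 − 18t    [distributive law]
= 48st − 36t − 36t^2 − 7s^2 + 24s − 9    [combine like terms]

48st − 36t − 36t^2 − 7s^2 + 24s − 9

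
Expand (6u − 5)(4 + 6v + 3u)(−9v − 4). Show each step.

(6u − 5)(4 + 6v + 3u)(−9v − 4)
= (24u + 36uv + 18u² − 20 − 30v − 15u)(−9v − 4)    [distributive law]
= (9u + 36uv + 18u² − 20 − 30v)(−9v − 4)    [combine like terms]
= −81uv − 36u − 324uv² − 144uv − 162u²v − 72u² + 180v + 80 + 270v² + 120v    [distributive law]
= −225uv − 36u − 324uv² − 162u²v − 72u² + 300v + 80 + 270v²    [combine like terms]

−225uv − 36u − 324uv² − 162u²v − 72u² + 300v + 80 + 270v²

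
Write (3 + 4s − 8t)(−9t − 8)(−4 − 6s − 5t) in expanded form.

(3 + 4s − 8t)(−9t − 8)(−4 − 6s − 5t)
= (−27t − 24 − 36st − 32s + 72t^2 + 64t)(−4 − 6s − 5t)    [distributive law]
= (37t − 24 − 36st − 32s + 72t^2)(−4 − 6s − 5t)    [combine like terms]
= −148t − 222st − 185t^2 + 96 + 144s + 120t + 144st + 216s^2t + 180st^2 + 128s + 192s^2 + 160st − 288t^2 − 432st^2 − 360t^3    [distributive law]
= −28t + 82st − 473t^2 + 96 + 272s + 216s^2t − 252st^2 + 192s^2 − 360t^3    [combine like terms]

−28t + 82st − 473t^2 + 96 + 272s + 216s^2t − 252st^2 + 192s^2 − 360t^3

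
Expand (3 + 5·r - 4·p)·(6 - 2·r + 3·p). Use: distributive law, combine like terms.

18 + 24·r - 15·p - 10·r^2 + 23·p·r - 12·p^2

(3 + 5·r - 4·p)·(6 - 2·r + 3·p)
= 18 - 6·r + 9·p + 30·r - 10·r^2 + 15·p·r - 24·p + 8·p·r - 12·p^2    [distributive law]
= 18 + 24·r - 15·p - 10·r^2 + 23·p·r - 12·p^2    [combine like terms]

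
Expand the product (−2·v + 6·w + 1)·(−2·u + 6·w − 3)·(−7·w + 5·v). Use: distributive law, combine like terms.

(−2·v + 6·w + 1)·(−2·u + 6·w − 3)·(−7·w + 5·v)
= (4·u·v − 12·v·w + 6·v − 12·u·w + 36·w^2 − 18·w − 2·u + 6·w − 3)·(−7·w + 5·v)    [distributive law]
= (4·u·v − 12·v·w + 6·v − 12·u·w + 36·w^2 − 12·w − 2·u − 3)·(−7·w + 5·v)    [combine like terms]
= −28·u·v·w + 20·u·v^2 + 84·v·w^2 − 60·v^2·w − 42·v·w + 30·v^2 + 84·u·w^2 − 60·u·v·w − 252·w^3 + 180·v·w^2 + 84·w^2 − 60·v·w + 14·u·w − 10·u·v + 21·w − 15·v    [distributive law]
= −88·u·v·w + 20·u·v^2 + 264·v·w^2 − 60·v^2·w − 102·v·w + 30·v^2 + 84·u·w^2 − 252·w^3 + 84·w^2 + 14·u·w − 10·u·v + 21·w − 15·v    [combine like terms]

−88·u·v·w + 20·u·v^2 + 264·v·w^2 − 60·v^2·w − 102·v·w + 30·v^2 + 84·u·w^2 − 252·w^3 + 84·w^2 + 14·u·w − 10·u·v + 21·w − 15·v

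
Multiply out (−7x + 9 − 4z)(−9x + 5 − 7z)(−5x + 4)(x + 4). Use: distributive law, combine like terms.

(−7x + 9 − 4z)(−9x + 5 − 7z)(−5x + 4)(x + 4)
= (63x^2 − 35x + 49xz − 81x + 45 − 63z + 36xz − 20z + 28z^2)(−5x + 4)(x + 4)    [distributive law]
= (63x^2 − 116x + 85xz + 45 − 83z + 28z^2)(−5x + 4)(x + 4)    [combine like terms]
= (−315x^3 + 252x^2 + 580x^2 − 464x − 425x^2z + 340xz − 225x + 180 + 415xz − 332z − 140xz^2 + 112z^2)(x + 4)    [distributive law]
= (−315x^3 + 832x^2 − 689x − 425x^2z + 755xz + 180 − 332z − 140xz^2 + 112z^2)(x + 4)    [combine like terms]
= −315x^4 − 1260x^3 + 832x^3 + 3328x^2 − 689x^2 − 2756x − 425x^3z − 1700x^2z + 755x^2z + 3020xz + 180x + 720 − 332xz − 1328z − 140x^2z^2 − 560xz^2 + 112xz^2 + 448z^2    [distributive law]
= −315x^4 − 428x^3 + 2639x^2 − 2576x − 425x^3z − 945x^2z + 2688xz + 720 − 1328z − 140x^2z^2 − 448xz^2 + 448z^2    [combine like terms]

−315x^4 − 428x^3 + 2639x^2 − 2576x − 425x^3z − 945x^2z + 2688xz + 720 − 1328z − 140x^2z^2 − 448xz^2 + 448z^2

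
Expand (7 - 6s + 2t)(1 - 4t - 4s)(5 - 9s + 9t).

35 - 233s - 67t + 8st - 274t^2 + 426s^2 + 72s^2t + 216st^2 - 216s^3 - 72t^3

(7 - 6s + 2t)(1 - 4t - 4s)(5 - 9s + 9t)
= (7 - 28t - 28s - 6s + 24st + 24s^2 + 2t - 8t^2 - 8st)(5 - 9s + 9t)    [distributive law]
= (7 - 26t - 34s + 16st + 24s^2 - 8t^2)(5 - 9s + 9t)    [combine like terms]
= 35 - 63s + 63t - 130t + 234st - 234t^2 - 170s + 306s^2 - 306st + 80st - 144s^2t + 144st^2 + 120s^2 - 216s^3 + 216s^2t - 40t^2 + 72st^2 - 72t^3    [distributive law]
= 35 - 233s - 67t + 8st - 274t^2 + 426s^2 + 72s^2t + 216st^2 - 216s^3 - 72t^3    [combine like terms]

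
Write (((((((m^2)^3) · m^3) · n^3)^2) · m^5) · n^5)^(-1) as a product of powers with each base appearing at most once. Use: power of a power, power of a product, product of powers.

(((((((m^2)^3) · m^3) · n^3)^2) · m^5) · n^5)^(-1)
= (((((((m^2)^3) · m^3) · n^3)^2) · m^5)^(-1)) · ((n^5)^(-1))    [power of a product]
= (((((((m^2)^3) · m^3) · n^3)^2)^(-1)) · ((m^5)^(-1))) · ((n^5)^(-1))    [power of a product]
= ((((((m^2)^3) · m^3) · n^3)^(-2)) · ((m^5)^(-1))) · ((n^5)^(-1))    [power of a power]
= ((((((m^2)^3) · m^3)^(-2)) · ((n^3)^(-2))) · ((m^5)^(-1))) · ((n^5)^(-1))    [power of a product]
= ((((((m^2)^3)^(-2)) · ((m^3)^(-2))) · ((n^3)^(-2))) · ((m^5)^(-1))) · ((n^5)^(-1))    [power of a product]
= (((((m^2)^(-6)) · ((m^3)^(-2))) · ((n^3)^(-2))) · ((m^5)^(-1))) · ((n^5)^(-1))    [power of a power]
= (((m^(-12) · ((m^3)^(-2))) · ((n^3)^(-2))) · ((m^5)^(-1))) · ((n^5)^(-1))    [power of a power]
= (((m^(-12) · m^(-6)) · ((n^3)^(-2))) · ((m^5)^(-1))) · ((n^5)^(-1))    [power of a power]
= ((m^(-18) · ((n^3)^(-2))) · ((m^5)^(-1))) · ((n^5)^(-1))    [product of powers]
= ((m^(-18) · n^(-6)) · ((m^5)^(-1))) · ((n^5)^(-1))    [power of a power]
= ((m^(-18) · n^(-6)) · m^(-5)) · ((n^5)^(-1))    [power of a power]
= ((m^(-18) · n^(-6)) · m^(-5)) · n^(-5)    [power of a power]
= m^(-23)n^(-11)    [product of powers]

m^(-23)n^(-11)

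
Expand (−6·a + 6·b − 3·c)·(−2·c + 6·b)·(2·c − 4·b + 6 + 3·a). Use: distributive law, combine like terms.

42·a·c² − 210·a·b·c + 72·a·c + 36·a²·c + 252·a·b² − 216·a·b − 108·a²·b − 84·b·c² + 192·b²·c − 180·b·c − 144·b³ + 216·b² + 12·c³ + 36·c²

(−6·a + 6·b − 3·c)·(−2·c + 6·b)·(2·c − 4·b + 6 + 3·a)
= (12·a·c − 36·a·b − 12·b·c + 36·b² + 6·c² − 18·b·c)·(2·c − 4·b + 6 + 3·a)    [distributive law]
= (12·a·c − 36·a·b − 30·b·c + 36·b² + 6·c²)·(2·c − 4·b + 6 + 3·a)    [combine like terms]
= 24·a·c² − 48·a·b·c + 72·a·c + 36·a²·c − 72·a·b·c + 144·a·b² − 216·a·b − 108·a²·b − 60·b·c² + 120·b²·c − 180·b·c − 90·a·b·c + 72·b²·c − 144·b³ + 216·b² + 108·a·b² + 12·c³ − 24·b·c² + 36·c² + 18·a·c²    [distributive law]
= 42·a·c² − 210·a·b·c + 72·a·c + 36·a²·c + 252·a·b² − 216·a·b − 108·a²·b − 84·b·c² + 192·b²·c − 180·b·c − 144·b³ + 216·b² + 12·c³ + 36·c²    [combine like terms]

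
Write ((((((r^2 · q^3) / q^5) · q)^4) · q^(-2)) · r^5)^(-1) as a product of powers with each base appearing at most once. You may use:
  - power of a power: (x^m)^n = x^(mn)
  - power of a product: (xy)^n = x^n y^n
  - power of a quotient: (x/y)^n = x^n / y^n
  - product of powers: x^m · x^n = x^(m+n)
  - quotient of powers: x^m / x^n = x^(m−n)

q^6r^(-13)

((((((r^2 · q^3) / q^5) · q)^4) · q^(-2)) · r^5)^(-1)
= ((((((r^2 · q^3) / q^5) · q)^4) · q^(-2))^(-1)) · ((r^5)^(-1))    [power of a product]
= ((((((r^2 · q^3) / q^5) · q)^4)^(-1)) · ((q^(-2))^(-1))) · ((r^5)^(-1))    [power of a product]
= (((((r^2 · q^3) / q^5) · q)^(-4)) · ((q^(-2))^(-1))) · ((r^5)^(-1))    [power of a power]
= (((((r^2 · q^3) / q^5)^(-4)) · (q^(-4))) · ((q^(-2))^(-1))) · ((r^5)^(-1))    [power of a product]
= (((((r^2 · q^3)^(-4)) / ((q^5)^(-4))) · (q^(-4))) · ((q^(-2))^(-1))) · ((r^5)^(-1))    [power of a quotient]
= ((((((r^2)^(-4)) · ((q^3)^(-4))) / ((q^5)^(-4))) · (q^(-4))) · ((q^(-2))^(-1))) · ((r^5)^(-1))    [power of a product]
= ((((r^(-8) · ((q^3)^(-4))) / ((q^5)^(-4))) · (q^(-4))) · ((q^(-2))^(-1))) · ((r^5)^(-1))    [power of a power]
= ((((r^(-8) · q^(-12)) / ((q^5)^(-4))) · (q^(-4))) · ((q^(-2))^(-1))) · ((r^5)^(-1))    [power of a power]
= ((((r^(-8) · q^(-12)) / q^(-20)) · (q^(-4))) · ((q^(-2))^(-1))) · ((r^5)^(-1))    [power of a power]
= ((((r^(-8) · q^(-12)) / q^(-20)) · q^(-4)) · q^2) · ((r^5)^(-1))    [power of a power]
= ((((r^(-8) · q^(-12)) / q^(-20)) · q^(-4)) · q^2) · r^(-5)    [power of a power]
= q^6r^(-13)    [quotient of powers; product of powers]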